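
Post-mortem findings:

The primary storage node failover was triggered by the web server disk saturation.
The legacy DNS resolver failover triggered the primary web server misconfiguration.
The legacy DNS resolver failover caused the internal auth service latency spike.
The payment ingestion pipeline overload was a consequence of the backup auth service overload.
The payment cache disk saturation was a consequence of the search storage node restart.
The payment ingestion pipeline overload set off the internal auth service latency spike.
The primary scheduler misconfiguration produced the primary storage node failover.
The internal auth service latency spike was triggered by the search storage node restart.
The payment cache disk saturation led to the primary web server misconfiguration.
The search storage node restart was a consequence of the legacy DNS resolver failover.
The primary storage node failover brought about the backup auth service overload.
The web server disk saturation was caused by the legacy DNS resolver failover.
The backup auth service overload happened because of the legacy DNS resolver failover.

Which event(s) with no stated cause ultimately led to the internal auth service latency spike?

Tracing upstream from the internal auth service latency spike: the internal auth service latency spike ← the payment ingestion pipeline overload ← the backup auth service overload ← the primary storage node failover ← the primary scheduler misconfiguration.
A separate upstream branch: the internal auth service latency spike ← the legacy DNS resolver failover.
Each of those chain origins has no stated cause.

the legacy DNS resolver failover, the primary scheduler misconfiguration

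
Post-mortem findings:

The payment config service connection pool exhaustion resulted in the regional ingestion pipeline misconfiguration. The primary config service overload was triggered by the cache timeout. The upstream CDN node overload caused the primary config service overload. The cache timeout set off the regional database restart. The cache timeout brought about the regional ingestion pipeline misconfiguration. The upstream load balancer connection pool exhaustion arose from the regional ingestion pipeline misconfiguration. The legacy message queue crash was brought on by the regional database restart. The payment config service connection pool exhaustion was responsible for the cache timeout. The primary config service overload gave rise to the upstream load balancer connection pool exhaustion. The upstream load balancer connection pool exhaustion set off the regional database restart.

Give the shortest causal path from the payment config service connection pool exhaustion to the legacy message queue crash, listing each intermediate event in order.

the payment config service connection pool exhaustion → the cache timeout → the regional database restart → the legacy message queue crash

the payment config service connection pool exhaustion → the cache timeout
the cache timeout → the regional database restart
the regional database restart → the legacy message queue crash
Length: 3 steps.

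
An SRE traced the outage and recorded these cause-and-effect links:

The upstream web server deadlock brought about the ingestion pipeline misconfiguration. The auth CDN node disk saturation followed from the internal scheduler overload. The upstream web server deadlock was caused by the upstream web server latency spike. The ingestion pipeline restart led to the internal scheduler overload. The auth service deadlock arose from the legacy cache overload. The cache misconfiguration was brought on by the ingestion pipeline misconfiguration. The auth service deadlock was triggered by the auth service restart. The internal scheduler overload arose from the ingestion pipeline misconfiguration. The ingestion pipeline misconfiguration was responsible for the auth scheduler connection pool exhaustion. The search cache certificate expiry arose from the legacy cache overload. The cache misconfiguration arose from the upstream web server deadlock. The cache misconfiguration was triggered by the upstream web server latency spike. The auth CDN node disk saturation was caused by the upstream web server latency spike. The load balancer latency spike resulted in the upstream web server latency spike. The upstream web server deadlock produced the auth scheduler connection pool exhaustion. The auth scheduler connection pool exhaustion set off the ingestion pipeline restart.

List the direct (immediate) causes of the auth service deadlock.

the auth service restart, the legacy cache overload

the auth service restart, the legacy cache overload → the auth service deadlock with nothing further upstream stated.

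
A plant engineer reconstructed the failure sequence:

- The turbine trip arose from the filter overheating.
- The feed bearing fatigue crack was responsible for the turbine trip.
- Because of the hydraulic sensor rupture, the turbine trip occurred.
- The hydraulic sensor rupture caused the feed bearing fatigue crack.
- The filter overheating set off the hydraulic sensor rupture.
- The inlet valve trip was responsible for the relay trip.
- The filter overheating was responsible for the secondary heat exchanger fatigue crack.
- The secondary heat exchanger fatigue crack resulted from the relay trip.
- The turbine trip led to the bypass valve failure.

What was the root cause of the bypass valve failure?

the filter overheating

Tracing upstream from the bypass valve failure: the bypass valve failure ← the turbine trip ← the filter overheating.
The filter overheating has no stated cause, so it is the root.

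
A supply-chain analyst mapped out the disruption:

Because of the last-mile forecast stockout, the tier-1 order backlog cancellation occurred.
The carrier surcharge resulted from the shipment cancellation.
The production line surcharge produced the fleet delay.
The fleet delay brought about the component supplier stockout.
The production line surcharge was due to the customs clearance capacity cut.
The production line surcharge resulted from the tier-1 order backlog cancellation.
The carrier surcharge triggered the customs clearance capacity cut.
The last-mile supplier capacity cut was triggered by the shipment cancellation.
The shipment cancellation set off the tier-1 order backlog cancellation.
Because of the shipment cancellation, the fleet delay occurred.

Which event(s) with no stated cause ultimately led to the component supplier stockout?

Tracing upstream from the component supplier stockout: the component supplier stockout ← the fleet delay ← the shipment cancellation.
A separate upstream branch: the component supplier stockout ← the fleet delay ← the production line surcharge ← the tier-1 order backlog cancellation ← the last-mile forecast stockout.
Each of those chain origins has no stated cause.

the last-mile forecast stockout, the shipment cancellation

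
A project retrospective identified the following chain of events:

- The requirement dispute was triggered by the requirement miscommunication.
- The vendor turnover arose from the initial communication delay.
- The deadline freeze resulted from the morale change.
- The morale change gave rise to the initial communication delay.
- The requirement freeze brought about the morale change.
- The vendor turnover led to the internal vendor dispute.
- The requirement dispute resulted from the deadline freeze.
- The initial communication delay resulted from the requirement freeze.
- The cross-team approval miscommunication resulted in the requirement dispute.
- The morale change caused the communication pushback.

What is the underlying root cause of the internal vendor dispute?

the requirement freeze

Tracing upstream from the internal vendor dispute: the internal vendor dispute ← the vendor turnover ← the initial communication delay ← the requirement freeze.
The requirement freeze has no stated cause, so it is the root.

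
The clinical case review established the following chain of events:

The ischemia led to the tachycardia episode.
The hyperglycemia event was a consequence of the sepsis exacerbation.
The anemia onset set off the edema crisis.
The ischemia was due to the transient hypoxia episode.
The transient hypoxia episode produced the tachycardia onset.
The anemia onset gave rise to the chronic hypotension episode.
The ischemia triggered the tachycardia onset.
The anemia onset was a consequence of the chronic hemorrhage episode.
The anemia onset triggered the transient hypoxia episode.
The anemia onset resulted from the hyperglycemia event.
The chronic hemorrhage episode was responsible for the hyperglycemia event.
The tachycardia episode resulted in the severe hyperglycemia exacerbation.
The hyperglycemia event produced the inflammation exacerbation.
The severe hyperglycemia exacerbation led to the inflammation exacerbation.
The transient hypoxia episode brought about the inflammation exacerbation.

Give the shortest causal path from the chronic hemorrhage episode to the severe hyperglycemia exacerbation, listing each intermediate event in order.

the chronic hemorrhage episode → the anemia onset → the transient hypoxia episode → the ischemia → the tachycardia episode → the severe hyperglycemia exacerbation

the chronic hemorrhage episode → the anemia onset
the anemia onset → the transient hypoxia episode
the transient hypoxia episode → the ischemia
the ischemia → the tachycardia episode
the tachycardia episode → the severe hyperglycemia exacerbation
Length: 5 steps.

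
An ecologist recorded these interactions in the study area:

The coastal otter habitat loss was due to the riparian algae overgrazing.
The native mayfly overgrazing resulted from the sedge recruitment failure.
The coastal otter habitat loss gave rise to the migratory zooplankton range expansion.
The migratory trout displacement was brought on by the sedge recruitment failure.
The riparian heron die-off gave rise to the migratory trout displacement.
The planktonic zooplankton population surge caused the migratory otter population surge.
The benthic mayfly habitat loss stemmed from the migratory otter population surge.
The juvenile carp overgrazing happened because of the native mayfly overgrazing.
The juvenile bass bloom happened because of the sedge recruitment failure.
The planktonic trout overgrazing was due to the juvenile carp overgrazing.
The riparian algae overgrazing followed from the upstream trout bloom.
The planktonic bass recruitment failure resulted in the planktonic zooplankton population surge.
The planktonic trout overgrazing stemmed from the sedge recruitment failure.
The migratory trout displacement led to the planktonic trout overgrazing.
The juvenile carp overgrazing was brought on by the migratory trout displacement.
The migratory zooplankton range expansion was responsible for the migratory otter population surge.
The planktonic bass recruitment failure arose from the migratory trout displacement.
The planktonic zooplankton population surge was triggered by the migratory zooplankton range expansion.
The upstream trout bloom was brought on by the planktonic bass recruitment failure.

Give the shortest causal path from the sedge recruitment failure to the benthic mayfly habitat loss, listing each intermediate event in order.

the sedge recruitment failure → the migratory trout displacement → the planktonic bass recruitment failure → the planktonic zooplankton population surge → the migratory otter population surge → the benthic mayfly habitat loss

the sedge recruitment failure → the migratory trout displacement
the migratory trout displacement → the planktonic bass recruitment failure
the planktonic bass recruitment failure → the planktonic zooplankton population surge
the planktonic zooplankton population surge → the migratory otter population surge
the migratory otter population surge → the benthic mayfly habitat loss
Length: 5 steps.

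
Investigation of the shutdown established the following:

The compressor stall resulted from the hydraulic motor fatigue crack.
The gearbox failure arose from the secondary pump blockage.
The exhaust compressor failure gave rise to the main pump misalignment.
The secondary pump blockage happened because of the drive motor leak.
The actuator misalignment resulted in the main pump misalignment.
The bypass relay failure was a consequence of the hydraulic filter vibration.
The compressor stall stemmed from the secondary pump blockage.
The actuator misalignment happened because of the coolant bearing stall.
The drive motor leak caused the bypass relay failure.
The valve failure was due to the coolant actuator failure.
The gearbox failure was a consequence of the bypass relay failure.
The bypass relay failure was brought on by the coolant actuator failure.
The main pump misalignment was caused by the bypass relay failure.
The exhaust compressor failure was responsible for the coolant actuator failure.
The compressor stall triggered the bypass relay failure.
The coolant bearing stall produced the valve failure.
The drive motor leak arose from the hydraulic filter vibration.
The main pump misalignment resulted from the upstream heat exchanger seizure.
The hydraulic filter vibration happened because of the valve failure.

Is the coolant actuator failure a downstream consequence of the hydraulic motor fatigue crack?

No

The hydraulic motor fatigue crack leads to the compressor stall, the bypass relay failure, the gearbox failure, the main pump misalignment; the coolant actuator failure is not among them.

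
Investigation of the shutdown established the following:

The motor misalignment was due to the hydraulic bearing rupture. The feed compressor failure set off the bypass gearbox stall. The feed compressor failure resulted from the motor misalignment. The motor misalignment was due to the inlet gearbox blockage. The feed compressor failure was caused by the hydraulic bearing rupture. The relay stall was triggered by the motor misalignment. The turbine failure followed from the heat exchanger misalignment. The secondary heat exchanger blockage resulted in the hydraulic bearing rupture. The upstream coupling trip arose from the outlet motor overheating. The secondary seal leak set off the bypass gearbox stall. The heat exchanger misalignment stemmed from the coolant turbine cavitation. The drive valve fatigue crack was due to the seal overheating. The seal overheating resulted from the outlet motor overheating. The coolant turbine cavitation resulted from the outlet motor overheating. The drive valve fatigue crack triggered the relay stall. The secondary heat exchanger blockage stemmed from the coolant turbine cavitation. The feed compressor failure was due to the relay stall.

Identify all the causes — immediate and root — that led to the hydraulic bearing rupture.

Immediate cause of the hydraulic bearing rupture: the secondary heat exchanger blockage.
Further upstream: the outlet motor overheating, the coolant turbine cavitation.

the coolant turbine cavitation, the outlet motor overheating, the secondary heat exchanger blockage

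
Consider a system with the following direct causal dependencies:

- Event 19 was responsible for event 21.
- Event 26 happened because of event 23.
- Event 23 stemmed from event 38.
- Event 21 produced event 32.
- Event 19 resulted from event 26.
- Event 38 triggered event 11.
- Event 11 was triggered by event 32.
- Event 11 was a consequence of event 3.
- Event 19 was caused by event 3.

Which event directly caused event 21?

Upstream contributors include event 38, event 23, event 3, event 26, but only event 19 feeds directly into event 21.

event 19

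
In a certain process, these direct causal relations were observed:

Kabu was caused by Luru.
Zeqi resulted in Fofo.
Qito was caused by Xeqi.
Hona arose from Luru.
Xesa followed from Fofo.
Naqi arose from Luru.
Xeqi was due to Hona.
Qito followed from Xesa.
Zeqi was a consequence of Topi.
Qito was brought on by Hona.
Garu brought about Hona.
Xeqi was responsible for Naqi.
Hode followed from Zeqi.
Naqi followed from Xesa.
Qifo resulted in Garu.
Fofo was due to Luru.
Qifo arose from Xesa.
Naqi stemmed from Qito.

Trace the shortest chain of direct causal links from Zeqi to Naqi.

Zeqi → Fofo
Fofo → Xesa
Xesa → Naqi
Length: 3 steps.

Zeqi → Fofo → Xesa → Naqi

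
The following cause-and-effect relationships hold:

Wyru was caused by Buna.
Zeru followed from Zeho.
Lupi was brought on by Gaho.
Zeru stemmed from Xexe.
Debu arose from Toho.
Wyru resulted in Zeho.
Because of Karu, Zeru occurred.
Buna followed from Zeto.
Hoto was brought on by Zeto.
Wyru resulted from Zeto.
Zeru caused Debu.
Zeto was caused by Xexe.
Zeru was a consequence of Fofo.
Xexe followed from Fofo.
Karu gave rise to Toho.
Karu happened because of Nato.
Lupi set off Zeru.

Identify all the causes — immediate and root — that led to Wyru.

Buna, Fofo, Xexe, Zeto

Immediate causes of Wyru: Zeto, Buna.
Further upstream: Fofo, Xexe.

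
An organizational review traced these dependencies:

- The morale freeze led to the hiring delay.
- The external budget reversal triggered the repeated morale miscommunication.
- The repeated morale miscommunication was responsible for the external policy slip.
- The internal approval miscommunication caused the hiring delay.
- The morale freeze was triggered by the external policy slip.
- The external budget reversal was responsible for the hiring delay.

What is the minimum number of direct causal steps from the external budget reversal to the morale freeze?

Shortest chain: the external budget reversal → the repeated morale miscommunication → the external policy slip → the morale freeze.

3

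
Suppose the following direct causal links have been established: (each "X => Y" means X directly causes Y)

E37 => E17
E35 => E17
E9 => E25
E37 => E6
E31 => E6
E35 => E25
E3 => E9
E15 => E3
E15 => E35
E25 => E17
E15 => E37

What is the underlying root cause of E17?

Tracing upstream from E17: E17 ← E37 ← E15.
E15 has no stated cause, so it is the root.

E15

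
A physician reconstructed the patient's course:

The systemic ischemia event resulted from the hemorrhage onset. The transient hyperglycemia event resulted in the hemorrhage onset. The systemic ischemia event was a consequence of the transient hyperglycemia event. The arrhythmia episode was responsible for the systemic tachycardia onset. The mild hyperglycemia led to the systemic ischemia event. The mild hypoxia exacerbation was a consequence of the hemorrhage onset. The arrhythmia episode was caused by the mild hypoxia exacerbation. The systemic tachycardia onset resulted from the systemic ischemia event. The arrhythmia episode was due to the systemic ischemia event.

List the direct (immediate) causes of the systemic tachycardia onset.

the arrhythmia episode, the systemic ischemia event

Upstream contributors include the transient hyperglycemia event, the hemorrhage onset, the mild hypoxia exacerbation, the mild hyperglycemia, but only the arrhythmia episode, the systemic ischemia event feed directly into the systemic tachycardia onset.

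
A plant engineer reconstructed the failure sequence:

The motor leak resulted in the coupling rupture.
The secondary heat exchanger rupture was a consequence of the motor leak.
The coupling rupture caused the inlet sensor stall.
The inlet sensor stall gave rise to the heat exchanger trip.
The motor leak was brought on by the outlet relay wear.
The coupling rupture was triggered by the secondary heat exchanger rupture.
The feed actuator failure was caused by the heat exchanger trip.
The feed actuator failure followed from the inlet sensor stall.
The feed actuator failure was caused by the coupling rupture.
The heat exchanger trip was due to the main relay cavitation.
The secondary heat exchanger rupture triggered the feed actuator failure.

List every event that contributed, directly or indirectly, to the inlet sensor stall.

Immediate cause of the inlet sensor stall: the coupling rupture.
Further upstream: the outlet relay wear, the motor leak, the secondary heat exchanger rupture.

the coupling rupture, the motor leak, the outlet relay wear, the secondary heat exchanger rupture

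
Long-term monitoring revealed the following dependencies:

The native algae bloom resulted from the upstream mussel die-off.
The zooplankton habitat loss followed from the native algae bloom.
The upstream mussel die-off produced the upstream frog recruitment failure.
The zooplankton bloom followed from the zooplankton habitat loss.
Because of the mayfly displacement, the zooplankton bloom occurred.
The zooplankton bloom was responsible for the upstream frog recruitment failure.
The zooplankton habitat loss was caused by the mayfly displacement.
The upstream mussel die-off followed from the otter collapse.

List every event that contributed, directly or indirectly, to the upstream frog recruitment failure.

the mayfly displacement, the native algae bloom, the otter collapse, the upstream mussel die-off, the zooplankton bloom, the zooplankton habitat loss

Immediate causes of the upstream frog recruitment failure: the upstream mussel die-off, the zooplankton bloom.
Further upstream: the otter collapse, the native algae bloom, the mayfly displacement, the zooplankton habitat loss.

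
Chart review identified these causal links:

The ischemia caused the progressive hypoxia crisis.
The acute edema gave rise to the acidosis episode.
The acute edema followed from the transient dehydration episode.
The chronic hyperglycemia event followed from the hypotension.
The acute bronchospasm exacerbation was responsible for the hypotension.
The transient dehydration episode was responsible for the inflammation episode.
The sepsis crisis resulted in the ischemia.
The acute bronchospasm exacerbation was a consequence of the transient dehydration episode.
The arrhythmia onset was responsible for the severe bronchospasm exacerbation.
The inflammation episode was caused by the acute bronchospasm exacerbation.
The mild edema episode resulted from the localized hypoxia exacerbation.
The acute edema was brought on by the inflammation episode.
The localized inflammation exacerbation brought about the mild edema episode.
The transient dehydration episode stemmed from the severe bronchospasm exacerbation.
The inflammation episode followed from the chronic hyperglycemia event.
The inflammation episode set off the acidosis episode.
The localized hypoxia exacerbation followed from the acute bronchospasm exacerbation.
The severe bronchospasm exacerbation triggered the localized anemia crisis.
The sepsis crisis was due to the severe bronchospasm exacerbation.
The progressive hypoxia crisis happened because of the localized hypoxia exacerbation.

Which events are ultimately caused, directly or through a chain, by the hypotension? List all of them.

Direct effects: the chronic hyperglycemia event.
2 steps out: the inflammation episode.
3 steps out: the acute edema, the acidosis episode.
Not reachable from it: the arrhythmia onset, the severe bronchospasm exacerbation, the transient dehydration episode, the acute bronchospasm exacerbation, the localized anemia crisis, the localized inflammation exacerbation, the localized hypoxia exacerbation, the mild edema episode, the sepsis crisis, the ischemia, the progressive hypoxia crisis.

the acidosis episode, the acute edema, the chronic hyperglycemia event, the inflammation episode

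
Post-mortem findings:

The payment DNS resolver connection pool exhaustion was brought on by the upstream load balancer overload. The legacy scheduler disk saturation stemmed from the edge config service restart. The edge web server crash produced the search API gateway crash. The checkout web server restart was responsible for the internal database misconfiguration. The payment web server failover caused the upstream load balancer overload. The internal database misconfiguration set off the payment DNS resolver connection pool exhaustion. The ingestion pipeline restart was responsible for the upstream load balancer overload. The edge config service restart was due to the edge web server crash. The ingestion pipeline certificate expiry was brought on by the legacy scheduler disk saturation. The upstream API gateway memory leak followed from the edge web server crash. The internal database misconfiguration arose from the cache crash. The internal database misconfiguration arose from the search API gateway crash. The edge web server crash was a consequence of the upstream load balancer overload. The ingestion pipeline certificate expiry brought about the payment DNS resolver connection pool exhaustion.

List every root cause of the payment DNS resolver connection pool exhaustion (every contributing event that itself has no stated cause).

Tracing upstream from the payment DNS resolver connection pool exhaustion: the payment DNS resolver connection pool exhaustion ← the upstream load balancer overload ← the ingestion pipeline restart.
A separate upstream branch: the payment DNS resolver connection pool exhaustion ← the upstream load balancer overload ← the payment web server failover.
A separate upstream branch: the payment DNS resolver connection pool exhaustion ← the internal database misconfiguration ← the cache crash.
A separate upstream branch: the payment DNS resolver connection pool exhaustion ← the internal database misconfiguration ← the checkout web server restart.
Each of those chain origins has no stated cause.

the cache crash, the checkout web server restart, the ingestion pipeline restart, the payment web server failover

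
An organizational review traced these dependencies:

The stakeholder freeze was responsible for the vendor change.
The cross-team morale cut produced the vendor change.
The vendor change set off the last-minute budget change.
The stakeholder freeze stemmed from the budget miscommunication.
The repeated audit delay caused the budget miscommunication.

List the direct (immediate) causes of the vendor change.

the cross-team morale cut, the stakeholder freeze

Upstream contributors include the repeated audit delay, the budget miscommunication, but only the cross-team morale cut, the stakeholder freeze feed directly into the vendor change.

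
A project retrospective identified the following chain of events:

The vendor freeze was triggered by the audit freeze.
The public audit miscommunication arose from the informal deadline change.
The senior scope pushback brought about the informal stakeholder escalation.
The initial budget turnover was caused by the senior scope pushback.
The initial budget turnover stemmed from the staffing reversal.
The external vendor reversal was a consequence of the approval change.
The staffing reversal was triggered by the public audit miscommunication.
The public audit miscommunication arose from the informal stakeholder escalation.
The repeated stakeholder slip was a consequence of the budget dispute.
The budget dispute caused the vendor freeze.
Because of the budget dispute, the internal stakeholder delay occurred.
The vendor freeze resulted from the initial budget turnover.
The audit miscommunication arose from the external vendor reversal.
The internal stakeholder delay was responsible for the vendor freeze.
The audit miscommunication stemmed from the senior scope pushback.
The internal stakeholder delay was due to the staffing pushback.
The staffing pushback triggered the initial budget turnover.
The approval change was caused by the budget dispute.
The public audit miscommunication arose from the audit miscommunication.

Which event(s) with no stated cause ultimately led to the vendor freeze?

Tracing upstream from the vendor freeze: the vendor freeze ← the budget dispute.
A separate upstream branch: the vendor freeze ← the initial budget turnover ← the senior scope pushback.
A separate upstream branch: the vendor freeze ← the initial budget turnover ← the staffing reversal ← the public audit miscommunication ← the informal deadline change.
A separate upstream branch: the vendor freeze ← the internal stakeholder delay ← the staffing pushback.
A separate upstream branch: the vendor freeze ← the audit freeze.
Each of those chain origins has no stated cause.

the audit freeze, the budget dispute, the informal deadline change, the senior scope pushback, the staffing pushback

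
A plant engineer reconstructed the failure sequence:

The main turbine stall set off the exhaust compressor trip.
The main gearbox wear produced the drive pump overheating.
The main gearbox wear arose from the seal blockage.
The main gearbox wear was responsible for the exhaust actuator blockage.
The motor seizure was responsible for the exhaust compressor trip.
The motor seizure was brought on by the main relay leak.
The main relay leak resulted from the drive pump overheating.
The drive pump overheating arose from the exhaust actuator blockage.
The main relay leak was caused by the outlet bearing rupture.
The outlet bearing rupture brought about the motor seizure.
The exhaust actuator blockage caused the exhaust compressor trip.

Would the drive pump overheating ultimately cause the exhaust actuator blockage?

No

The drive pump overheating leads to the main relay leak, the motor seizure, the exhaust compressor trip; the exhaust actuator blockage is not among them.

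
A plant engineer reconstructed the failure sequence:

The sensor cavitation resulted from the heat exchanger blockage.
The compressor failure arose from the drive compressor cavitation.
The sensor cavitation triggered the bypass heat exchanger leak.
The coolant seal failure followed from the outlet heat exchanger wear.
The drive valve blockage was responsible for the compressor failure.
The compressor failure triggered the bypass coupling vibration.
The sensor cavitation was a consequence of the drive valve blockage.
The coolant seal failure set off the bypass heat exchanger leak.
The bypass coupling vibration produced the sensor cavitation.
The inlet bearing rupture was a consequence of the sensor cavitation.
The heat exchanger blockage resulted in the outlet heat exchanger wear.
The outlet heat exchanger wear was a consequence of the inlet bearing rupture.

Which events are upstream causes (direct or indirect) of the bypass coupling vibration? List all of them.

Immediate cause of the bypass coupling vibration: the compressor failure.
Further upstream: the drive valve blockage, the drive compressor cavitation.

the compressor failure, the drive compressor cavitation, the drive valve blockage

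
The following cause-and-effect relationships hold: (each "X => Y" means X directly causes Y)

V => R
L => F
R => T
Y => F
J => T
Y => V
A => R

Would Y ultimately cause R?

Yes

There is a causal chain: Y → V → R.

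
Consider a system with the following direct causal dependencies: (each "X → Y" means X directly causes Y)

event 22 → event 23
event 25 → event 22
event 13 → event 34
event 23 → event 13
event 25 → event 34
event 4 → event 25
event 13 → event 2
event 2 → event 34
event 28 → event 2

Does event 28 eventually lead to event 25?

No

Event 28 leads to event 2, event 34; event 25 is not among them.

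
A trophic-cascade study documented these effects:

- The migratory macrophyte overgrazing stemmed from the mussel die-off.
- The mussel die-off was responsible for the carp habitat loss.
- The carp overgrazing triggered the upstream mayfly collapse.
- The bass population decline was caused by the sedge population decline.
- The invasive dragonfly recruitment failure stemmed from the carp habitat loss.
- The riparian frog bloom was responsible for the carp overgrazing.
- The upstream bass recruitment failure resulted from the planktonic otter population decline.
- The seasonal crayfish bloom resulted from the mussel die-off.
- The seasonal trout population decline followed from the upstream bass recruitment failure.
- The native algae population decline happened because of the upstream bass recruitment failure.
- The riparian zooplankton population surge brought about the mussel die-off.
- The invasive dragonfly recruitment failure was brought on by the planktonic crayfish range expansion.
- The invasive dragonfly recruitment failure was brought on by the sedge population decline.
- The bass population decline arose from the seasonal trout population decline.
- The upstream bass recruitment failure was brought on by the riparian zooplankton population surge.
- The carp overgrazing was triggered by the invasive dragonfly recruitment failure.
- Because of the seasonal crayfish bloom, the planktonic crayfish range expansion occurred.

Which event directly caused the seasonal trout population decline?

Upstream contributors include the planktonic otter population decline, the riparian zooplankton population surge, but only the upstream bass recruitment failure feeds directly into the seasonal trout population decline.

the upstream bass recruitment failure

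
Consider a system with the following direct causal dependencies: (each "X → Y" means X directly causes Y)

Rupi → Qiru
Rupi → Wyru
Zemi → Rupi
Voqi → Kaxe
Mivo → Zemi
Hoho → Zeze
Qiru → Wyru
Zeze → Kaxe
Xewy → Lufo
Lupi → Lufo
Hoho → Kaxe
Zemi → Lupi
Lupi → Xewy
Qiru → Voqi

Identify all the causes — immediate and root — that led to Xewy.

Immediate cause of Xewy: Lupi.
Further upstream: Mivo, Zemi.

Lupi, Mivo, Zemi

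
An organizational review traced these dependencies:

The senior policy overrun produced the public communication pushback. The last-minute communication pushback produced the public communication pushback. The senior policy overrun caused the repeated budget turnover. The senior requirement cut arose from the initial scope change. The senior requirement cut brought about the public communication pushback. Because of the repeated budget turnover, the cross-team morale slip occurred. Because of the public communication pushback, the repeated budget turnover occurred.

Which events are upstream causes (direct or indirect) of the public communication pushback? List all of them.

the initial scope change, the last-minute communication pushback, the senior policy overrun, the senior requirement cut

Immediate causes of the public communication pushback: the last-minute communication pushback, the senior policy overrun, the senior requirement cut.
Further upstream: the initial scope change.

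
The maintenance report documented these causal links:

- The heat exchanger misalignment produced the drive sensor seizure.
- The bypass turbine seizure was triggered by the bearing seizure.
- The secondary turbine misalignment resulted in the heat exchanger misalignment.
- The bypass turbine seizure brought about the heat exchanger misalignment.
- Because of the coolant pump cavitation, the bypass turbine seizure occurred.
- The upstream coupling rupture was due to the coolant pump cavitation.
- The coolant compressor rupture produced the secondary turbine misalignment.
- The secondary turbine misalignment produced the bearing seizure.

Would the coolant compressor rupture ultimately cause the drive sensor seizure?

Yes

There is a causal chain: the coolant compressor rupture → the secondary turbine misalignment → the heat exchanger misalignment → the drive sensor seizure.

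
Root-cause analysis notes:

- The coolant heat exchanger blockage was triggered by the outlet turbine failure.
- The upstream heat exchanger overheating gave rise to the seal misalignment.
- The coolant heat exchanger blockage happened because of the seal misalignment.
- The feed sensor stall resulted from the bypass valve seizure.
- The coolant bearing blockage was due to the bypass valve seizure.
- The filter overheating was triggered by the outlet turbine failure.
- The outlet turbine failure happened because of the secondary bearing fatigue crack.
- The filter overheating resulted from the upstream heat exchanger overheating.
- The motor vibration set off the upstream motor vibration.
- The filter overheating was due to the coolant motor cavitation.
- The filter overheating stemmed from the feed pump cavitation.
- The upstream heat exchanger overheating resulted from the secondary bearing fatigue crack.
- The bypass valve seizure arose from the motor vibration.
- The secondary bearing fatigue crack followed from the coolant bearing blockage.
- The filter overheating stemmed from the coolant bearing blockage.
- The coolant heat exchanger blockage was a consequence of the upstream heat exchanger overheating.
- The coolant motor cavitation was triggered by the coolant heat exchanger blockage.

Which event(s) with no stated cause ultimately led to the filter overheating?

Tracing upstream from the filter overheating: the filter overheating ← the coolant bearing blockage ← the bypass valve seizure ← the motor vibration.
A separate upstream branch: the filter overheating ← the feed pump cavitation.
Each of those chain origins has no stated cause.

the feed pump cavitation, the motor vibration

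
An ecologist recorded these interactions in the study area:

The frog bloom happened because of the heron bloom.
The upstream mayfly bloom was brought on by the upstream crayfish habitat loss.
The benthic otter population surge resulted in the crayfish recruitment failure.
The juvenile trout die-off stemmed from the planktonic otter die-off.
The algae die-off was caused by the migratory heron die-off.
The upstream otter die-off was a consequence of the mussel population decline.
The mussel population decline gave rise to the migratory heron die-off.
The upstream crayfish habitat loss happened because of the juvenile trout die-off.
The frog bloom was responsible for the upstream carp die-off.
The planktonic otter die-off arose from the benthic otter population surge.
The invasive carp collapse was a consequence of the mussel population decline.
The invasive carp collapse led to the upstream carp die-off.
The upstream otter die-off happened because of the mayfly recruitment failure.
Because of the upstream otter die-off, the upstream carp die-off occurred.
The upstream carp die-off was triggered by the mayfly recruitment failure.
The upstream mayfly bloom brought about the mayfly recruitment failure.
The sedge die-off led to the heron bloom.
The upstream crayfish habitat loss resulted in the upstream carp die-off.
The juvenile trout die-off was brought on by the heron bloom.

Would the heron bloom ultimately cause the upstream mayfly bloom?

Yes

There is a causal chain: the heron bloom → the juvenile trout die-off → the upstream crayfish habitat loss → the upstream mayfly bloom.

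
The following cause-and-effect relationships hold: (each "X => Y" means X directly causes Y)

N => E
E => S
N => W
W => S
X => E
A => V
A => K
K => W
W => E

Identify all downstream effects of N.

E, S, W

Direct effects: W, E.
2 steps out: S.
Not reachable from it: A, V, K, X.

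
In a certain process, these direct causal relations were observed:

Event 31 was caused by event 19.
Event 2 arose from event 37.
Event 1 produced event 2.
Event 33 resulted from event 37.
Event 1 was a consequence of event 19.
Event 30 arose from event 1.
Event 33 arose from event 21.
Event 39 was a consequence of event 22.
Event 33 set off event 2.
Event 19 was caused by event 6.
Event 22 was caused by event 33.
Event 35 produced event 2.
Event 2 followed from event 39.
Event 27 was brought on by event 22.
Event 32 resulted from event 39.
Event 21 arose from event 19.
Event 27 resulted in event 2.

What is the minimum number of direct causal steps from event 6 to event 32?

6

Shortest chain: event 6 → event 19 → event 21 → event 33 → event 22 → event 39 → event 32.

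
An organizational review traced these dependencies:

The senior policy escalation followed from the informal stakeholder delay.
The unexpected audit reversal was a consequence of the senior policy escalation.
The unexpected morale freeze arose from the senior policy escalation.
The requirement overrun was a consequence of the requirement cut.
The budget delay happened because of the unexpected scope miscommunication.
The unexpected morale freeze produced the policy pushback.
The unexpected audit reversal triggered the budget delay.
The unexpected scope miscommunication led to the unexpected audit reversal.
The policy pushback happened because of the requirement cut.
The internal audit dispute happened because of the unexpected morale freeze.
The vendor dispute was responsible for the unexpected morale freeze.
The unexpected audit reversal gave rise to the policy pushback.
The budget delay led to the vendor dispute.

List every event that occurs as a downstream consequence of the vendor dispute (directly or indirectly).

the internal audit dispute, the policy pushback, the unexpected morale freeze

Direct effects: the unexpected morale freeze.
2 steps out: the internal audit dispute, the policy pushback.
Not reachable from it: the requirement cut, the unexpected scope miscommunication, the requirement overrun, the informal stakeholder delay, the senior policy escalation, the unexpected audit reversal, the budget delay.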